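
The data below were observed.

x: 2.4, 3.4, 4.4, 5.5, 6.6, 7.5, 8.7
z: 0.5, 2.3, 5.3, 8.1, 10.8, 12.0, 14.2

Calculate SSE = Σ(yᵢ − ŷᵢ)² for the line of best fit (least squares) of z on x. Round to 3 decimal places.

n = 7, Σx = 38.5, Σy = 53.2, Σxy = 361.71, Σx² = 242.43, Σy² = 561.52
Sxx = Σx² − (Σx)²/n = 242.43 − 211.75 = 30.68
Sxy = Σxy − (Σx)(Σy)/n = 361.71 − 292.6 = 69.11
Syy = Σy² − (Σy)²/n = 561.52 − 404.32 = 157.2
b = Sxy/Sxx = 69.11/30.68 = 2.252608
SSE = Syy − b·Sxy = 157.2 − 2.252608·69.11 = 1.522291

1.522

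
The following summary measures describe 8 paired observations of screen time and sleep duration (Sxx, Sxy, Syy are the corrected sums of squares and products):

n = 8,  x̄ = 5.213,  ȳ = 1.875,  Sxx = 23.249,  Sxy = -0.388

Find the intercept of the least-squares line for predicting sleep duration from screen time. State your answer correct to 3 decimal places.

b = Sxy/Sxx = -0.388/23.249 = -0.016689
a = ȳ − b·x̄ = 1.875 − (-0.016689)·5.213 = 1.961999

1.962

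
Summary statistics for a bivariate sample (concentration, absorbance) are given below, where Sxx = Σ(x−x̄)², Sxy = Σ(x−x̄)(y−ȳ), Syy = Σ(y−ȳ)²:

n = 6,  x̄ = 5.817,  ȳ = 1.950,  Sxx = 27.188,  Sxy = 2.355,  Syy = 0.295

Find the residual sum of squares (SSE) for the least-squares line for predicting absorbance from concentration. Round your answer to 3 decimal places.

b = Sxy/Sxx = 2.355/27.188 = 0.086619
SSE = Syy − b·Sxy = 0.295 − 0.086619·2.355 = 0.091012

0.091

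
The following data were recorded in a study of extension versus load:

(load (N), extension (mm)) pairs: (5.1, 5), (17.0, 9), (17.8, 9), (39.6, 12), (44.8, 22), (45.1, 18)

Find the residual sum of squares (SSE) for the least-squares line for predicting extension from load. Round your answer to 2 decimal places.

n = 6, Σx = 169.4, Σy = 75, Σxy = 2611.3, Σx² = 6241.06, Σy² = 1139
Sxx = Σx² − (Σx)²/n = 6241.06 − 4782.726667 = 1458.333333
Sxy = Σxy − (Σx)(Σy)/n = 2611.3 − 2117.5 = 493.8
Syy = Σy² − (Σy)²/n = 1139 − 937.5 = 201.5
b = Sxy/Sxx = 493.8/1458.333333 = 0.338606
SSE = Syy − b·Sxy = 201.5 − 0.338606·493.8 = 34.296498

34.30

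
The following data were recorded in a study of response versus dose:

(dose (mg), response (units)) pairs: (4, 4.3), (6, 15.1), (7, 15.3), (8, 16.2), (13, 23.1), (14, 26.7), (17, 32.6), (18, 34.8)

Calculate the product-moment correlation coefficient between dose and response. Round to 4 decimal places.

n = 8, Σx = 87, Σy = 168.1, Σxy = 2199.2, Σx² = 1143, Σy² = 4263.33
Sxx = Σx² − (Σx)²/n = 1143 − 946.125 = 196.875
Sxy = Σxy − (Σx)(Σy)/n = 2199.2 − 1828.0875 = 371.1125
Syy = Σy² − (Σy)²/n = 4263.33 − 3532.20125 = 731.12875
r = Sxy/√(Sxx·Syy) = 371.1125/√(143940.972656) = 371.1125/379.395536 = 0.978168

0.9782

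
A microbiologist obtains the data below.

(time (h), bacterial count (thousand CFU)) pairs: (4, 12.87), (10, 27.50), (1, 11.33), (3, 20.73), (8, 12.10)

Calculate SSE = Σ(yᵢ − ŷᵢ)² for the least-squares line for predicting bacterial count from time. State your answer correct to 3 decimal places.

n = 5, Σx = 26, Σy = 84.53, Σxy = 496.8, Σx² = 190, Σy² = 1626.3987
Sxx = Σx² − (Σx)²/n = 190 − 135.2 = 54.8
Sxy = Σxy − (Σx)(Σy)/n = 496.8 − 439.556 = 57.244
Syy = Σy² − (Σy)²/n = 1626.3987 − 1429.06418 = 197.33452
b = Sxy/Sxx = 57.244/54.8 = 1.044599
SSE = Syy − b·Sxy = 197.33452 − 1.044599·57.244 = 137.537521

137.538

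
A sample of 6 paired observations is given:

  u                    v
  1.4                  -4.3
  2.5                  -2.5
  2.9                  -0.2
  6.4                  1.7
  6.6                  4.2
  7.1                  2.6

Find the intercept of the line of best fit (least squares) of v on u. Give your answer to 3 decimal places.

n = 6, Σx = 26.9, Σy = 1.5, Σxy = 44.21, Σx² = 151.55
Sxx = Σx² − (Σx)²/n = 151.55 − 120.601667 = 30.948333
Sxy = Σxy − (Σx)(Σy)/n = 44.21 − 6.725 = 37.485
b = Sxy/Sxx = 37.485/30.948333 = 1.211212
a = ȳ − b·x̄ = 0.25 − 1.211212·4.483333 = -5.180268

-5.180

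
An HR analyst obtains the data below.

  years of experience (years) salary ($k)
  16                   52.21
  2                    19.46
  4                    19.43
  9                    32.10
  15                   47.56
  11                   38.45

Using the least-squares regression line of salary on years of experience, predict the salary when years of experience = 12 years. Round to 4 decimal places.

n = 6, Σx = 57, Σy = 209.21, Σxy = 2377.25, Σx² = 703
Sxx = Σx² − (Σx)²/n = 703 − 541.5 = 161.5
Sxy = Σxy − (Σx)(Σy)/n = 2377.25 − 1987.495 = 389.755
b = Sxy/Sxx = 389.755/161.5 = 2.413344
a = ȳ − b·x̄ = 34.868333 − 2.413344·9.5 = 11.941569
ŷ(12) = a + b·12 = 11.941569 + 2.413344·12 = 40.901692

40.9017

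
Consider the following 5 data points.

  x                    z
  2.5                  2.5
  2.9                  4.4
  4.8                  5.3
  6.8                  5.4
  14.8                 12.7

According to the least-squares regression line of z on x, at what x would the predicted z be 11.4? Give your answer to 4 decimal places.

13.3987

n = 5, Σx = 31.8, Σy = 30.3, Σxy = 269.13, Σx² = 302.98
Sxx = Σx² − (Σx)²/n = 302.98 − 202.248 = 100.732
Sxy = Σxy − (Σx)(Σy)/n = 269.13 − 192.708 = 76.422
b = Sxy/Sxx = 76.422/100.732 = 0.758667
a = ȳ − b·x̄ = 6.06 − 0.758667·6.36 = 1.234881
Set a + b·x = 11.4: x = (11.4 − 1.234881) / 0.758667 = 13.398665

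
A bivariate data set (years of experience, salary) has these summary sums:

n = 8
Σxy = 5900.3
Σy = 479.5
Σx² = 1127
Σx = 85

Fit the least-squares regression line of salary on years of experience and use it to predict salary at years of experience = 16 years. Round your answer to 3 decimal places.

79.279

Sxx = Σx² − (Σx)²/n = 1127 − 903.125 = 223.875
Sxy = Σxy − (Σx)(Σy)/n = 5900.3 − 5094.6875 = 805.6125
b = Sxy/Sxx = 805.6125/223.875 = 3.598492
a = ȳ − b·x̄ = 59.9375 − 3.598492·10.625 = 21.703518
ŷ(16) = a + b·16 = 21.703518 + 3.598492·16 = 79.279397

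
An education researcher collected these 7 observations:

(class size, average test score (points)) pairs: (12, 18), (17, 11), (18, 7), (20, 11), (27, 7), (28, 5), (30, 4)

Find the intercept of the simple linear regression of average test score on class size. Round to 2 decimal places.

n = 7, Σx = 152, Σy = 63, Σxy = 1198, Σx² = 3570
Sxx = Σx² − (Σx)²/n = 3570 − 3300.571429 = 269.428571
Sxy = Σxy − (Σx)(Σy)/n = 1198 − 1368 = -170
b = Sxy/Sxx = -170/269.428571 = -0.630965
a = ȳ − b·x̄ = 9 − (-0.630965)·21.714286 = 22.700954

22.70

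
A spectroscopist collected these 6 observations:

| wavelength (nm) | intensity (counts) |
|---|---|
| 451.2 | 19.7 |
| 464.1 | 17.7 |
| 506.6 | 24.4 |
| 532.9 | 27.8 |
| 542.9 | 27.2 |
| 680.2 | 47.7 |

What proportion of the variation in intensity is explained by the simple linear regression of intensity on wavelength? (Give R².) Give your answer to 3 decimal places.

n = 6, Σx = 3177.9, Σy = 164.5, Σxy = 91491.29, Σx² = 1717008.67, Σy² = 5084.71
Sxx = Σx² − (Σx)²/n = 1717008.67 − 1683174.735 = 33833.935
Sxy = Σxy − (Σx)(Σy)/n = 91491.29 − 87127.425 = 4363.865
Syy = Σy² − (Σy)²/n = 5084.71 − 4510.041667 = 574.668333
R² = Sxy²/(Sxx·Syy) = (4363.865)²/(33833.935·574.668333) = 0.979429

0.979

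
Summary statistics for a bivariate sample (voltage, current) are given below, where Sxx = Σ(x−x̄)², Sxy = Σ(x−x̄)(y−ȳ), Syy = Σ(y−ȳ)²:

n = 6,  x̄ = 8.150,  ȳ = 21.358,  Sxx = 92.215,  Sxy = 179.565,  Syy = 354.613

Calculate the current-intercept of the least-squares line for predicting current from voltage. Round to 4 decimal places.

b = Sxy/Sxx = 179.565/92.215 = 1.947243
a = ȳ − b·x̄ = 21.358 − 1.947243·8.15 = 5.487971

5.4880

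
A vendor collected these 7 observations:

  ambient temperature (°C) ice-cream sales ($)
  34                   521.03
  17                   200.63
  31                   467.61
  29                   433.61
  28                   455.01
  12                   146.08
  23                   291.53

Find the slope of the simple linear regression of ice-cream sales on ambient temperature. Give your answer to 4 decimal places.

n = 7, Σx = 174, Σy = 2515.5, Σxy = 69394.76, Σx² = 4704
Sxx = Σx² − (Σx)²/n = 4704 − 4325.142857 = 378.857143
Sxy = Σxy − (Σx)(Σy)/n = 69394.76 − 62528.142857 = 6866.617143
b = Sxy/Sxx = 6866.617143/378.857143 = 18.124555

18.1246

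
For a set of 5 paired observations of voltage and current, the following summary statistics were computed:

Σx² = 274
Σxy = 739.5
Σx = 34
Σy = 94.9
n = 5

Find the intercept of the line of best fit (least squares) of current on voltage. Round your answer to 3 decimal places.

4.017

Sxx = Σx² − (Σx)²/n = 274 − 231.2 = 42.8
Sxy = Σxy − (Σx)(Σy)/n = 739.5 − 645.32 = 94.18
b = Sxy/Sxx = 94.18/42.8 = 2.200467
a = ȳ − b·x̄ = 18.98 − 2.200467·6.8 = 4.016822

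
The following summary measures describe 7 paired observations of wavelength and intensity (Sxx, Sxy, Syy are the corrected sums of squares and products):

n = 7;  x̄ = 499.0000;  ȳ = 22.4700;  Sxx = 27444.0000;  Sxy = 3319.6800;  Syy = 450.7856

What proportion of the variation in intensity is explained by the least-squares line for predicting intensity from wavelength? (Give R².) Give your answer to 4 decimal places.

R² = Sxy²/(Sxx·Syy) = (3319.68)²/(27444·450.7856) = 0.890789

0.8908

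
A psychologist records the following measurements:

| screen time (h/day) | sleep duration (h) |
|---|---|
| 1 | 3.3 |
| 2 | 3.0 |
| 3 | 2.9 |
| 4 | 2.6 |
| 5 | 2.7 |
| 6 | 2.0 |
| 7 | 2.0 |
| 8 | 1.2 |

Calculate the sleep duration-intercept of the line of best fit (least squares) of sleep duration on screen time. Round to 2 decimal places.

n = 8, Σx = 36, Σy = 19.7, Σxy = 77.5, Σx² = 204
Sxx = Σx² − (Σx)²/n = 204 − 162 = 42
Sxy = Σxy − (Σx)(Σy)/n = 77.5 − 88.65 = -11.15
b = Sxy/Sxx = -11.15/42 = -0.265476
a = ȳ − b·x̄ = 2.4625 − (-0.265476)·4.5 = 3.657143

3.66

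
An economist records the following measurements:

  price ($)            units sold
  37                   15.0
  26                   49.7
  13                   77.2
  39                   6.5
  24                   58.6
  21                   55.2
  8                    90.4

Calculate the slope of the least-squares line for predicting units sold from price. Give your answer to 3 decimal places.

-2.639

n = 7, Σx = 168, Σy = 352.6, Σxy = 6393.1, Σx² = 4816
Sxx = Σx² − (Σx)²/n = 4816 − 4032 = 784
Sxy = Σxy − (Σx)(Σy)/n = 6393.1 − 8462.4 = -2069.3
b = Sxy/Sxx = -2069.3/784 = -2.639413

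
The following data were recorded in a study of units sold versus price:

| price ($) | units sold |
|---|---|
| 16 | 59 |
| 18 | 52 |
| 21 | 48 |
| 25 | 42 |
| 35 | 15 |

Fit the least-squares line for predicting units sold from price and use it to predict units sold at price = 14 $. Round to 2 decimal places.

63.31

n = 5, Σx = 115, Σy = 216, Σxy = 4463, Σx² = 2871
Sxx = Σx² − (Σx)²/n = 2871 − 2645 = 226
Sxy = Σxy − (Σx)(Σy)/n = 4463 − 4968 = -505
b = Sxy/Sxx = -505/226 = -2.234513
a = ȳ − b·x̄ = 43.2 − (-2.234513)·23 = 94.593805
ŷ(14) = a + b·14 = 94.593805 + (-2.234513)·14 = 63.310619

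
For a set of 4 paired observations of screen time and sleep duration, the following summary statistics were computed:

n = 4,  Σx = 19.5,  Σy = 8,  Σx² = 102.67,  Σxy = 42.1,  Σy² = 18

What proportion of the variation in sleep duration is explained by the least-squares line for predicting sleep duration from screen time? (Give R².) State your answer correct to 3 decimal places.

Sxx = Σx² − (Σx)²/n = 102.67 − 95.0625 = 7.6075
Sxy = Σxy − (Σx)(Σy)/n = 42.1 − 39 = 3.1
Syy = Σy² − (Σy)²/n = 18 − 16 = 2
R² = Sxy²/(Sxx·Syy) = (3.1)²/(7.6075·2) = 0.631614

0.632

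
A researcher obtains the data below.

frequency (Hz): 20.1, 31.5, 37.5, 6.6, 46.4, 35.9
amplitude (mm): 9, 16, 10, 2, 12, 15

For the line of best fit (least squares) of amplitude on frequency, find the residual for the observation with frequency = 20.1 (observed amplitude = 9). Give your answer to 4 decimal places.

0.8954

n = 6, Σx = 178, Σy = 64, Σxy = 2168.4, Σx² = 6287.84
Sxx = Σx² − (Σx)²/n = 6287.84 − 5280.666667 = 1007.173333
Sxy = Σxy − (Σx)(Σy)/n = 2168.4 − 1898.666667 = 269.733333
b = Sxy/Sxx = 269.733333/1007.173333 = 0.267812
a = ȳ − b·x̄ = 10.666667 − 0.267812·29.666667 = 2.721571
ŷ(20.1) = 2.721571 + 0.267812·20.1 = 8.104596
residual = y − ŷ = 9 − 8.104596 = 0.895404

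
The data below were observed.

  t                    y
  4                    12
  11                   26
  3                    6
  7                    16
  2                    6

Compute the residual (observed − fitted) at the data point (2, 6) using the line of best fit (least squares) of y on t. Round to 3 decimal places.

0.444

n = 5, Σx = 27, Σy = 66, Σxy = 476, Σx² = 199
Sxx = Σx² − (Σx)²/n = 199 − 145.8 = 53.2
Sxy = Σxy − (Σx)(Σy)/n = 476 − 356.4 = 119.6
b = Sxy/Sxx = 119.6/53.2 = 2.248120
a = ȳ − b·x̄ = 13.2 − 2.248120·5.4 = 1.060150
ŷ(2) = 1.060150 + 2.248120·2 = 5.556391
residual = y − ŷ = 6 − 5.556391 = 0.443609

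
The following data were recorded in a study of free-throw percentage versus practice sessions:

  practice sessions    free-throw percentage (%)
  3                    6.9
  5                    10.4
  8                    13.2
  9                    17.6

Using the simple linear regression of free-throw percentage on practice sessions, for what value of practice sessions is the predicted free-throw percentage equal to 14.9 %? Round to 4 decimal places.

8.0631

n = 4, Σx = 25, Σy = 48.1, Σxy = 336.7, Σx² = 179
Sxx = Σx² − (Σx)²/n = 179 − 156.25 = 22.75
Sxy = Σxy − (Σx)(Σy)/n = 336.7 − 300.625 = 36.075
b = Sxy/Sxx = 36.075/22.75 = 1.585714
a = ȳ − b·x̄ = 12.025 − 1.585714·6.25 = 2.114286
Set a + b·x = 14.9: x = (14.9 − 2.114286) / 1.585714 = 8.063063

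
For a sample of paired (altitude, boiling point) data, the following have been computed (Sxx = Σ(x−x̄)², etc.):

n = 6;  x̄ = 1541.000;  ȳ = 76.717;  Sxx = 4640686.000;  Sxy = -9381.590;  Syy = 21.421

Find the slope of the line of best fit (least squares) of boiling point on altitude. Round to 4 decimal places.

-0.0020

b = Sxy/Sxx = -9381.59/4640686 = -0.002022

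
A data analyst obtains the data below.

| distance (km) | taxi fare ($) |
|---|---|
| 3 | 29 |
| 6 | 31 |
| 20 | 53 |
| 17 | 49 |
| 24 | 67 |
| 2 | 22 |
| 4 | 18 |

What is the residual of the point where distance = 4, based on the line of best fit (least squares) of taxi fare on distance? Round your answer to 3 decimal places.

-7.261

n = 7, Σx = 76, Σy = 269, Σxy = 3890, Σx² = 1330
Sxx = Σx² − (Σx)²/n = 1330 − 825.142857 = 504.857143
Sxy = Σxy − (Σx)(Σy)/n = 3890 − 2920.571429 = 969.428571
b = Sxy/Sxx = 969.428571/504.857143 = 1.920204
a = ȳ − b·x̄ = 38.428571 − 1.920204·10.857143 = 17.580645
ŷ(4) = 17.580645 + 1.920204·4 = 25.261460
residual = y − ŷ = 18 − 25.261460 = -7.261460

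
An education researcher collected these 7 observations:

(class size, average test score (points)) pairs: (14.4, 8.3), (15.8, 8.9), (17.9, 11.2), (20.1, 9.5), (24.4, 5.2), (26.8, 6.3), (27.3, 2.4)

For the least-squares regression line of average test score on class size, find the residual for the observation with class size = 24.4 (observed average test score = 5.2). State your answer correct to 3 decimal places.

n = 7, Σx = 146.7, Σy = 51.8, Σxy = 1012.81, Σx² = 3240.31
Sxx = Σx² − (Σx)²/n = 3240.31 − 3074.412857 = 165.897143
Sxy = Σxy − (Σx)(Σy)/n = 1012.81 − 1085.58 = -72.77
b = Sxy/Sxx = -72.77/165.897143 = -0.438645
a = ȳ − b·x̄ = 7.4 − (-0.438645)·20.957143 = 16.592752
ŷ(24.4) = 16.592752 + (-0.438645)·24.4 = 5.889807
residual = y − ŷ = 5.2 − 5.889807 = -0.689807

-0.690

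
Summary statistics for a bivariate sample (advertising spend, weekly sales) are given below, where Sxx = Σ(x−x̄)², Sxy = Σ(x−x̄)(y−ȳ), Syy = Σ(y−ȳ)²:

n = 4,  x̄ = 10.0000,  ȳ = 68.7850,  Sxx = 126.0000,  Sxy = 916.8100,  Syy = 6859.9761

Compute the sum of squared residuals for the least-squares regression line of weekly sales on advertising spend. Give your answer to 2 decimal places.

189.02

b = Sxy/Sxx = 916.81/126 = 7.276270
SSE = Syy − b·Sxy = 6859.9761 − 7.276270·916.81 = 189.019147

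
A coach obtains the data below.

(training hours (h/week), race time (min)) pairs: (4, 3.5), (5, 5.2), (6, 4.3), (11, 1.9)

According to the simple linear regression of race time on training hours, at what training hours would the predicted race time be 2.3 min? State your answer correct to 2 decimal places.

n = 4, Σx = 26, Σy = 14.9, Σxy = 86.7, Σx² = 198
Sxx = Σx² − (Σx)²/n = 198 − 169 = 29
Sxy = Σxy − (Σx)(Σy)/n = 86.7 − 96.85 = -10.15
b = Sxy/Sxx = -10.15/29 = -0.35
a = ȳ − b·x̄ = 3.725 − (-0.35)·6.5 = 6
Set a + b·x = 2.3: x = (2.3 − 6) / (-0.35) = 10.571429

10.57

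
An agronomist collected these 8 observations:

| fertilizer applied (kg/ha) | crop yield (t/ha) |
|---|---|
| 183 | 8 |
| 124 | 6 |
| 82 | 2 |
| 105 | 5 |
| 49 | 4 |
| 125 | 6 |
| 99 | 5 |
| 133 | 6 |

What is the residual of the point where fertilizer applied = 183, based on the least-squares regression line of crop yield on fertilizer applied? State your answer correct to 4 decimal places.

0.0868

n = 8, Σx = 900, Σy = 42, Σxy = 5136, Σx² = 112130
Sxx = Σx² − (Σx)²/n = 112130 − 101250 = 10880
Sxy = Σxy − (Σx)(Σy)/n = 5136 − 4725 = 411
b = Sxy/Sxx = 411/10880 = 0.037776
a = ȳ − b·x̄ = 5.25 − 0.037776·112.5 = 1.000230
ŷ(183) = 1.000230 + 0.037776·183 = 7.913189
residual = y − ŷ = 8 − 7.913189 = 0.086811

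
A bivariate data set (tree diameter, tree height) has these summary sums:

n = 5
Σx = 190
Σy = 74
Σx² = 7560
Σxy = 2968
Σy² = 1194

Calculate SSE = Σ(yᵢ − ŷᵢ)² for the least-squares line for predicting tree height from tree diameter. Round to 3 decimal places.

27.224

Sxx = Σx² − (Σx)²/n = 7560 − 7220 = 340
Sxy = Σxy − (Σx)(Σy)/n = 2968 − 2812 = 156
Syy = Σy² − (Σy)²/n = 1194 − 1095.2 = 98.8
b = Sxy/Sxx = 156/340 = 0.458824
SSE = Syy − b·Sxy = 98.8 − 0.458824·156 = 27.223529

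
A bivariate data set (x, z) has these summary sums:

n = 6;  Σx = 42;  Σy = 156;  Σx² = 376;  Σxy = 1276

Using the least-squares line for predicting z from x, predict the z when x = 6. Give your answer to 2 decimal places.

Sxx = Σx² − (Σx)²/n = 376 − 294 = 82
Sxy = Σxy − (Σx)(Σy)/n = 1276 − 1092 = 184
b = Sxy/Sxx = 184/82 = 2.243902
a = ȳ − b·x̄ = 26 − 2.243902·7 = 10.292683
ŷ(6) = a + b·6 = 10.292683 + 2.243902·6 = 23.756098

23.76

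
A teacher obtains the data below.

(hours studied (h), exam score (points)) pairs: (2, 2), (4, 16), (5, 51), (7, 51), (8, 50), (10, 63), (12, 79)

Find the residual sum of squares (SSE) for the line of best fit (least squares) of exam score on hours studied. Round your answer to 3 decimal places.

n = 7, Σx = 48, Σy = 312, Σxy = 2658, Σx² = 402, Σy² = 18172
Sxx = Σx² − (Σx)²/n = 402 − 329.142857 = 72.857143
Sxy = Σxy − (Σx)(Σy)/n = 2658 − 2139.428571 = 518.571429
Syy = Σy² − (Σy)²/n = 18172 − 13906.285714 = 4265.714286
b = Sxy/Sxx = 518.571429/72.857143 = 7.117647
SSE = Syy − b·Sxy = 4265.714286 − 7.117647·518.571429 = 574.705882

574.706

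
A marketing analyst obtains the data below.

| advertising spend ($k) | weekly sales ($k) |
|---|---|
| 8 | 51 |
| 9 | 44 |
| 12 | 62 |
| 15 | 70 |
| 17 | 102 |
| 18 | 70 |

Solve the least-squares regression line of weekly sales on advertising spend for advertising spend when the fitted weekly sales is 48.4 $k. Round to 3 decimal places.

8.524

n = 6, Σx = 79, Σy = 399, Σxy = 5592, Σx² = 1127
Sxx = Σx² − (Σx)²/n = 1127 − 1040.166667 = 86.833333
Sxy = Σxy − (Σx)(Σy)/n = 5592 − 5253.5 = 338.5
b = Sxy/Sxx = 338.5/86.833333 = 3.898273
a = ȳ − b·x̄ = 66.5 − 3.898273·13.166667 = 15.172745
Set a + b·x = 48.4: x = (48.4 − 15.172745) / 3.898273 = 8.523584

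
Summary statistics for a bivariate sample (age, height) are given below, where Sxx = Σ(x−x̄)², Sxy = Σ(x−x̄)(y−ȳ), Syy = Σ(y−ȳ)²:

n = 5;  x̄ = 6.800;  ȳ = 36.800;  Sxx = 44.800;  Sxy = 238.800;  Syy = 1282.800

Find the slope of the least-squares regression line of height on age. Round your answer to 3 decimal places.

b = Sxy/Sxx = 238.8/44.8 = 5.330357

5.330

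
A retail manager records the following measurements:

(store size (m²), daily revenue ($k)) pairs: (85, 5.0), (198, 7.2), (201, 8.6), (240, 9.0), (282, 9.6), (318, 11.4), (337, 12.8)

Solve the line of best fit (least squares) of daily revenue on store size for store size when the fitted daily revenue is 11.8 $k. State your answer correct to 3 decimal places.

n = 7, Σx = 1661, Σy = 63.6, Σxy = 16385.2, Σx² = 438647
Sxx = Σx² − (Σx)²/n = 438647 − 394131.571429 = 44515.428571
Sxy = Σxy − (Σx)(Σy)/n = 16385.2 − 15091.371429 = 1293.828571
b = Sxy/Sxx = 1293.828571/44515.428571 = 0.029065
a = ȳ − b·x̄ = 9.085714 − 0.029065·237.285714 = 2.189071
Set a + b·x = 11.8: x = (11.8 − 2.189071) / 0.029065 = 330.673350

330.673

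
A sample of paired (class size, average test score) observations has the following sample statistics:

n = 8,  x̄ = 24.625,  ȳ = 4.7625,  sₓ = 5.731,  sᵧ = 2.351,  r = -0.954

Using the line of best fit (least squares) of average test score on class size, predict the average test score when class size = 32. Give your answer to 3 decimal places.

1.876

b = r · sᵧ/sₓ = -0.954 · 2.351/5.731 = -0.391355
a = ȳ − b·x̄ = 4.7625 − (-0.391355)·24.625 = 14.399610
ŷ(32) = a + b·32 = 14.399610 + (-0.391355)·32 = 1.876259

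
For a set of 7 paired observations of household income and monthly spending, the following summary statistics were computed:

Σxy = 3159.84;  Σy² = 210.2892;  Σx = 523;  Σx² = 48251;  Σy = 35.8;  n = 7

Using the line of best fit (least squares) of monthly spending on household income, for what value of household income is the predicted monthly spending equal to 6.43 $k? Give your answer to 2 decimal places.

99.60

Sxx = Σx² − (Σx)²/n = 48251 − 39075.571429 = 9175.428571
Sxy = Σxy − (Σx)(Σy)/n = 3159.84 − 2674.771429 = 485.068571
b = Sxy/Sxx = 485.068571/9175.428571 = 0.052866
a = ȳ − b·x̄ = 5.114286 − 0.052866·74.714286 = 1.164437
Set a + b·x = 6.43: x = (6.43 − 1.164437) / 0.052866 = 99.601989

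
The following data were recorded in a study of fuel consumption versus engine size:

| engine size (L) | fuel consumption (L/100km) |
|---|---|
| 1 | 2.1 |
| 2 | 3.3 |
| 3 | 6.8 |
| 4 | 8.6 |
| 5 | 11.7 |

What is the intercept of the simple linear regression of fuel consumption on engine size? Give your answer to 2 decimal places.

-0.85

n = 5, Σx = 15, Σy = 32.5, Σxy = 122, Σx² = 55
Sxx = Σx² − (Σx)²/n = 55 − 45 = 10
Sxy = Σxy − (Σx)(Σy)/n = 122 − 97.5 = 24.5
b = Sxy/Sxx = 24.5/10 = 2.45
a = ȳ − b·x̄ = 6.5 − 2.45·3 = -0.85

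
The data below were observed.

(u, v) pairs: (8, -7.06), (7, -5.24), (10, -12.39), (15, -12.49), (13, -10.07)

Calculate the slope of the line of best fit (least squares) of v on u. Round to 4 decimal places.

-0.7626

n = 5, Σx = 53, Σy = -47.25, Σxy = -535.32, Σx² = 607
Sxx = Σx² − (Σx)²/n = 607 − 561.8 = 45.2
Sxy = Σxy − (Σx)(Σy)/n = -535.32 − (-500.85) = -34.47
b = Sxy/Sxx = -34.47/45.2 = -0.762611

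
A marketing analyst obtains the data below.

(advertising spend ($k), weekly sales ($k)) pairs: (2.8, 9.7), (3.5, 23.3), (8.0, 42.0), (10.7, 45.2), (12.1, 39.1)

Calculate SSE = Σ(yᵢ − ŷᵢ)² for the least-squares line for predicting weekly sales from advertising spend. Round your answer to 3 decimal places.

n = 5, Σx = 37.1, Σy = 159.3, Σxy = 1401.46, Σx² = 344.99, Σy² = 5972.83
Sxx = Σx² − (Σx)²/n = 344.99 − 275.282 = 69.708
Sxy = Σxy − (Σx)(Σy)/n = 1401.46 − 1182.006 = 219.454
Syy = Σy² − (Σy)²/n = 5972.83 − 5075.298 = 897.532
b = Sxy/Sxx = 219.454/69.708 = 3.148190
SSE = Syy − b·Sxy = 897.532 − 3.148190·219.454 = 206.649202

206.649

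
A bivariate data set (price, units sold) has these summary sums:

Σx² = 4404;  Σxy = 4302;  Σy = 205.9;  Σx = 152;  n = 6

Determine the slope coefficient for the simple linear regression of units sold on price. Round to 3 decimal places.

-1.652

Sxx = Σx² − (Σx)²/n = 4404 − 3850.666667 = 553.333333
Sxy = Σxy − (Σx)(Σy)/n = 4302 − 5216.133333 = -914.133333
b = Sxy/Sxx = -914.133333/553.333333 = -1.652048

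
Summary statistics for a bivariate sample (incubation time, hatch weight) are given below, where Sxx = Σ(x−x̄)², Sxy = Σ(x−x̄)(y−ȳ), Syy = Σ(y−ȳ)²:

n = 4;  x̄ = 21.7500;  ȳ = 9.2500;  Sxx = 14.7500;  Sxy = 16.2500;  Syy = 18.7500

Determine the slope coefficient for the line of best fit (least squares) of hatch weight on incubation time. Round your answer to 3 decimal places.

1.102

b = Sxy/Sxx = 16.25/14.75 = 1.101695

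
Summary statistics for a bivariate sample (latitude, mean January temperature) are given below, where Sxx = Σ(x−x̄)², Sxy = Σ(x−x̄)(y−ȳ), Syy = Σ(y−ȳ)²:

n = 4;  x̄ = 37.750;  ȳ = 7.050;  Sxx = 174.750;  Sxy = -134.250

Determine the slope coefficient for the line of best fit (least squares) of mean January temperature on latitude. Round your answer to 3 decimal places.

b = Sxy/Sxx = -134.25/174.75 = -0.768240

-0.768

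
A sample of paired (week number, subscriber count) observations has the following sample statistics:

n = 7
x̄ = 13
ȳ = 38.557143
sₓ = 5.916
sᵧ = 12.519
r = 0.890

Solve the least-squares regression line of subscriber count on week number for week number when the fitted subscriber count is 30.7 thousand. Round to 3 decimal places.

8.828

b = r · sᵧ/sₓ = 0.89 · 12.519/5.916 = 1.883352
a = ȳ − b·x̄ = 38.557143 − 1.883352·13 = 14.073568
Set a + b·x = 30.7: x = (30.7 − 14.073568) / 1.883352 = 8.828107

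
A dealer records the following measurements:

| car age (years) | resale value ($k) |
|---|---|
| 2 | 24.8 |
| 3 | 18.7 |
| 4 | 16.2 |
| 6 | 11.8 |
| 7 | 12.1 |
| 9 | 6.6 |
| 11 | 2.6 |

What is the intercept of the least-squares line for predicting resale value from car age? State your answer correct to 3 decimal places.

n = 7, Σx = 42, Σy = 92.8, Σxy = 414, Σx² = 316
Sxx = Σx² − (Σx)²/n = 316 − 252 = 64
Sxy = Σxy − (Σx)(Σy)/n = 414 − 556.8 = -142.8
b = Sxy/Sxx = -142.8/64 = -2.23125
a = ȳ − b·x̄ = 13.257143 − (-2.23125)·6 = 26.644643

26.645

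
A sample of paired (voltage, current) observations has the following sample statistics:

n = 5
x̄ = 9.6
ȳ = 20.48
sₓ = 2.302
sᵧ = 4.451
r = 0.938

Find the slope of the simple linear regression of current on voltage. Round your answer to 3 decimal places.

b = r · sᵧ/sₓ = 0.938 · 4.451/2.302 = 1.813657

1.814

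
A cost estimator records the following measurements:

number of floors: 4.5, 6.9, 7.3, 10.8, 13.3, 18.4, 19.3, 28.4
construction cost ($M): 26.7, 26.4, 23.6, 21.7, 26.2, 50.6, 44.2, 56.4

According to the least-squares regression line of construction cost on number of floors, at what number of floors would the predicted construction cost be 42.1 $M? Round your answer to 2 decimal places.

n = 8, Σx = 108.9, Σy = 275.8, Σxy = 4443.27, Σx² = 1932.29
Sxx = Σx² − (Σx)²/n = 1932.29 − 1482.40125 = 449.88875
Sxy = Σxy − (Σx)(Σy)/n = 4443.27 − 3754.3275 = 688.9425
b = Sxy/Sxx = 688.9425/449.88875 = 1.531362
a = ȳ − b·x̄ = 34.475 − 1.531362·13.6125 = 13.629336
Set a + b·x = 42.1: x = (42.1 − 13.629336) / 1.531362 = 18.591728

18.59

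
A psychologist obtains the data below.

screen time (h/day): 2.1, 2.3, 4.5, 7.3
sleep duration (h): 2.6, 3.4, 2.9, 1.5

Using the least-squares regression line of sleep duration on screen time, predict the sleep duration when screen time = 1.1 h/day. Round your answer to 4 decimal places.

n = 4, Σx = 16.2, Σy = 10.4, Σxy = 37.28, Σx² = 83.24
Sxx = Σx² − (Σx)²/n = 83.24 − 65.61 = 17.63
Sxy = Σxy − (Σx)(Σy)/n = 37.28 − 42.12 = -4.84
b = Sxy/Sxx = -4.84/17.63 = -0.274532
a = ȳ − b·x̄ = 2.6 − (-0.274532)·4.05 = 3.711855
ŷ(1.1) = a + b·1.1 = 3.711855 + (-0.274532)·1.1 = 3.409870

3.4099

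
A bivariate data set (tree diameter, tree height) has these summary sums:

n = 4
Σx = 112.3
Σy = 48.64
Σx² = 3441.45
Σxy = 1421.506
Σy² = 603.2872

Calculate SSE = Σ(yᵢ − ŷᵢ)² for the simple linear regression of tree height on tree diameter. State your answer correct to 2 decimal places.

0.98

Sxx = Σx² − (Σx)²/n = 3441.45 − 3152.8225 = 288.6275
Sxy = Σxy − (Σx)(Σy)/n = 1421.506 − 1365.568 = 55.938
Syy = Σy² − (Σy)²/n = 603.2872 − 591.4624 = 11.8248
b = Sxy/Sxx = 55.938/288.6275 = 0.193807
SSE = Syy − b·Sxy = 11.8248 − 0.193807·55.938 = 0.983630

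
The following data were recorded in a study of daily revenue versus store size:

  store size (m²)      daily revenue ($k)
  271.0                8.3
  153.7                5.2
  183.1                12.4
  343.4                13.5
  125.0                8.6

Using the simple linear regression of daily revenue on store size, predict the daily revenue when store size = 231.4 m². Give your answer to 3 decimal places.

9.947

n = 5, Σx = 1076.2, Σy = 48, Σxy = 11029.88, Σx² = 264138.86
Sxx = Σx² − (Σx)²/n = 264138.86 − 231641.288 = 32497.572
Sxy = Σxy − (Σx)(Σy)/n = 11029.88 − 10331.52 = 698.36
b = Sxy/Sxx = 698.36/32497.572 = 0.021490
a = ȳ − b·x̄ = 9.6 − 0.021490·215.24 = 4.974577
ŷ(231.4) = a + b·231.4 = 4.974577 + 0.021490·231.4 = 9.947272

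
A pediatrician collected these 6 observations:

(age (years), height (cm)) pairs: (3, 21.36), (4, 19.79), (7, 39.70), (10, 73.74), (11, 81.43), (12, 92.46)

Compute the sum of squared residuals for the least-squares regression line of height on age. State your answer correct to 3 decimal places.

n = 6, Σx = 47, Σy = 328.48, Σxy = 3163.79, Σx² = 439, Σy² = 23041.2678
Sxx = Σx² − (Σx)²/n = 439 − 368.166667 = 70.833333
Sxy = Σxy − (Σx)(Σy)/n = 3163.79 − 2573.093333 = 590.696667
Syy = Σy² − (Σy)²/n = 23041.2678 − 17983.185067 = 5058.082733
b = Sxy/Sxx = 590.696667/70.833333 = 8.339247
SSE = Syy − b·Sxy = 5058.082733 − 8.339247·590.696667 = 132.117293

132.117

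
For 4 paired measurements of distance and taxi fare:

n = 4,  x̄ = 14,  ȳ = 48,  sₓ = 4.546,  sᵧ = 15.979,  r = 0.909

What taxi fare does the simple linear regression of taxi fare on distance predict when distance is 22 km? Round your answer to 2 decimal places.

73.56

b = r · sᵧ/sₓ = 0.909 · 15.979/4.546 = 3.195097
a = ȳ − b·x̄ = 48 − 3.195097·14 = 3.268642
ŷ(22) = a + b·22 = 3.268642 + 3.195097·22 = 73.560776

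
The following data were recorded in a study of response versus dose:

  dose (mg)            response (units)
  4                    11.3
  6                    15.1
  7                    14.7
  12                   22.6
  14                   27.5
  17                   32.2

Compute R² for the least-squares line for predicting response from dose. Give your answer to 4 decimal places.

n = 6, Σx = 60, Σy = 123.4, Σxy = 1442.3, Σx² = 730, Σy² = 2875.64
Sxx = Σx² − (Σx)²/n = 730 − 600 = 130
Sxy = Σxy − (Σx)(Σy)/n = 1442.3 − 1234 = 208.3
Syy = Σy² − (Σy)²/n = 2875.64 − 2537.926667 = 337.713333
R² = Sxy²/(Sxx·Syy) = (208.3)²/(130·337.713333) = 0.988296

0.9883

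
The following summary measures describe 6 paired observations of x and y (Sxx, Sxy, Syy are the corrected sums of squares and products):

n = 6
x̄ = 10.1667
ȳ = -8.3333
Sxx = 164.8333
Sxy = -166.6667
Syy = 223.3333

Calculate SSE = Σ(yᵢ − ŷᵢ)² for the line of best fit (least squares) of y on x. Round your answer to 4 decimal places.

b = Sxy/Sxx = -166.6667/164.8333 = -1.011123
SSE = Syy − b·Sxy = 223.3333 − (-1.011123)·(-166.6667) = 54.812808

54.8128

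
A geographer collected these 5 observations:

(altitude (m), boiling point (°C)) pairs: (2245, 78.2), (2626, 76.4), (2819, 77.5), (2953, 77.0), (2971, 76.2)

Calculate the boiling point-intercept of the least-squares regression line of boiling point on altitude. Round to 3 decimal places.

82.074

n = 5, Σx = 13614, Σy = 385.3, Σxy = 1048429.1, Σx² = 37429712
Sxx = Σx² − (Σx)²/n = 37429712 − 37068199.2 = 361512.8
Sxy = Σxy − (Σx)(Σy)/n = 1048429.1 − 1049094.84 = -665.74
b = Sxy/Sxx = -665.74/361512.8 = -0.001842
a = ȳ − b·x̄ = 77.06 − (-0.001842)·2722.8 = 82.074143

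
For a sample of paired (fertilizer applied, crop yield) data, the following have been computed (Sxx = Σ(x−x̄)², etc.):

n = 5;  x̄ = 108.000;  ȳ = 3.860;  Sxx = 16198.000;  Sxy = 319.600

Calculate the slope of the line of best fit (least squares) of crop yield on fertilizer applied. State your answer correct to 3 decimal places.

b = Sxy/Sxx = 319.6/16198 = 0.019731

0.020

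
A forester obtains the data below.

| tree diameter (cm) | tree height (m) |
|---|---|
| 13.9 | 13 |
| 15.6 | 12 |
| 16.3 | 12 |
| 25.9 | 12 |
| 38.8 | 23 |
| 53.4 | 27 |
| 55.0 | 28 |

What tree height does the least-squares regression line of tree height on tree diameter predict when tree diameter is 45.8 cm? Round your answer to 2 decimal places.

n = 7, Σx = 218.9, Σy = 127, Σxy = 4748.5, Σx² = 8755.07
Sxx = Σx² − (Σx)²/n = 8755.07 − 6845.315714 = 1909.754286
Sxy = Σxy − (Σx)(Σy)/n = 4748.5 − 3971.471429 = 777.028571
b = Sxy/Sxx = 777.028571/1909.754286 = 0.406874
a = ȳ − b·x̄ = 18.142857 − 0.406874·31.271429 = 5.419339
ŷ(45.8) = a + b·45.8 = 5.419339 + 0.406874·45.8 = 24.054149

24.05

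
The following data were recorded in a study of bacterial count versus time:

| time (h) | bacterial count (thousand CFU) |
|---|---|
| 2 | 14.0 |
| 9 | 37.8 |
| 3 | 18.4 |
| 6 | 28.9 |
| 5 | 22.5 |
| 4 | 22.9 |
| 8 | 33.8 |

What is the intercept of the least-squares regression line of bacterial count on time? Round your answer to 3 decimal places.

8.197

n = 7, Σx = 37, Σy = 178.3, Σxy = 1071.3, Σx² = 235
Sxx = Σx² − (Σx)²/n = 235 − 195.571429 = 39.428571
Sxy = Σxy − (Σx)(Σy)/n = 1071.3 − 942.442857 = 128.857143
b = Sxy/Sxx = 128.857143/39.428571 = 3.268116
a = ȳ − b·x̄ = 25.471429 − 3.268116·5.285714 = 8.197101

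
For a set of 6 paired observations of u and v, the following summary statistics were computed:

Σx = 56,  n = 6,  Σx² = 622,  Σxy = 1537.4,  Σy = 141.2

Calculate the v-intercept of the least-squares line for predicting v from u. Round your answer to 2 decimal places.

Sxx = Σx² − (Σx)²/n = 622 − 522.666667 = 99.333333
Sxy = Σxy − (Σx)(Σy)/n = 1537.4 − 1317.866667 = 219.533333
b = Sxy/Sxx = 219.533333/99.333333 = 2.210067
a = ȳ − b·x̄ = 23.533333 − 2.210067·9.333333 = 2.906040

2.91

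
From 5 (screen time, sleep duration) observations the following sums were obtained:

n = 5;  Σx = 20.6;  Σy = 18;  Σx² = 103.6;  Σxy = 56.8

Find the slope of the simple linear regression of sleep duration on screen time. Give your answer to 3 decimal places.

-0.927

Sxx = Σx² − (Σx)²/n = 103.6 − 84.872 = 18.728
Sxy = Σxy − (Σx)(Σy)/n = 56.8 − 74.16 = -17.36
b = Sxy/Sxx = -17.36/18.728 = -0.926954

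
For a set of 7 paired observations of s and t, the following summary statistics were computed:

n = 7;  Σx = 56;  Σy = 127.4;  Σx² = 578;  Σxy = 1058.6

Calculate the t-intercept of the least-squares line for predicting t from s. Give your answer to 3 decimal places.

15.775

Sxx = Σx² − (Σx)²/n = 578 − 448 = 130
Sxy = Σxy − (Σx)(Σy)/n = 1058.6 − 1019.2 = 39.4
b = Sxy/Sxx = 39.4/130 = 0.303077
a = ȳ − b·x̄ = 18.2 − 0.303077·8 = 15.775385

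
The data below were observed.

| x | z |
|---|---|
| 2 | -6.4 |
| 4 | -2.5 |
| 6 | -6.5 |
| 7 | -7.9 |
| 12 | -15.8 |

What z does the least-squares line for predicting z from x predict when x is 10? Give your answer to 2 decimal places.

n = 5, Σx = 31, Σy = -39.1, Σxy = -306.7, Σx² = 249
Sxx = Σx² − (Σx)²/n = 249 − 192.2 = 56.8
Sxy = Σxy − (Σx)(Σy)/n = -306.7 − (-242.42) = -64.28
b = Sxy/Sxx = -64.28/56.8 = -1.131690
a = ȳ − b·x̄ = -7.82 − (-1.131690)·6.2 = -0.803521
ŷ(10) = a + b·10 = -0.803521 + (-1.131690)·10 = -12.120423

-12.12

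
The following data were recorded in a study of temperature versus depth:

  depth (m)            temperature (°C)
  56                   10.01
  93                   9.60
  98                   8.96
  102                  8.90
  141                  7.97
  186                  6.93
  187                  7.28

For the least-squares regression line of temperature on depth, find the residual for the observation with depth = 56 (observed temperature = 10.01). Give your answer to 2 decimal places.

-0.06

n = 7, Σx = 863, Σy = 59.65, Σxy = 7013.35, Σx² = 121239
Sxx = Σx² − (Σx)²/n = 121239 − 106395.571429 = 14843.428571
Sxy = Σxy − (Σx)(Σy)/n = 7013.35 − 7353.992857 = -340.642857
b = Sxy/Sxx = -340.642857/14843.428571 = -0.022949
a = ȳ − b·x̄ = 8.521429 − (-0.022949)·123.285714 = 11.350721
ŷ(56) = 11.350721 + (-0.022949)·56 = 10.065573
residual = y − ŷ = 10.01 − 10.065573 = -0.055573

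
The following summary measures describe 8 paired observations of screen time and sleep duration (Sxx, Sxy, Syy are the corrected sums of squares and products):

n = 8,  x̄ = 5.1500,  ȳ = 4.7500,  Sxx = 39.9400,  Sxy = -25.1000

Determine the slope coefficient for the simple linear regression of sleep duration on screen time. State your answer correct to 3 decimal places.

-0.628

b = Sxy/Sxx = -25.1/39.94 = -0.628443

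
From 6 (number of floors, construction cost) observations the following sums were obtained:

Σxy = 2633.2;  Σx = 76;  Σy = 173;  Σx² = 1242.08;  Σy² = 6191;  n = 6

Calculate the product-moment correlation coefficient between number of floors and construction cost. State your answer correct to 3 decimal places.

0.762

Sxx = Σx² − (Σx)²/n = 1242.08 − 962.666667 = 279.413333
Sxy = Σxy − (Σx)(Σy)/n = 2633.2 − 2191.333333 = 441.866667
Syy = Σy² − (Σy)²/n = 6191 − 4988.166667 = 1202.833333
r = Sxy/√(Sxx·Syy) = 441.866667/√(336087.671111) = 441.866667/579.730688 = 0.762193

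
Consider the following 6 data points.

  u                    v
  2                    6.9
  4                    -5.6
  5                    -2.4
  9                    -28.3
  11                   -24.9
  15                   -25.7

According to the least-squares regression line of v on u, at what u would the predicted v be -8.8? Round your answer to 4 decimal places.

5.9833

n = 6, Σx = 46, Σy = -80, Σxy = -934.7, Σx² = 472
Sxx = Σx² − (Σx)²/n = 472 − 352.666667 = 119.333333
Sxy = Σxy − (Σx)(Σy)/n = -934.7 − (-613.333333) = -321.366667
b = Sxy/Sxx = -321.366667/119.333333 = -2.693017
a = ȳ − b·x̄ = -13.333333 − (-2.693017)·7.666667 = 7.313128
Set a + b·x = -8.8: x = (-8.8 − 7.313128) / (-2.693017) = 5.983300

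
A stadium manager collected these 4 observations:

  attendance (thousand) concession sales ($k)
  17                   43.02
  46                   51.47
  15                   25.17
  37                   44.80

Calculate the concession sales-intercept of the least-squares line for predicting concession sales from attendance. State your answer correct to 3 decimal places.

24.270

n = 4, Σx = 115, Σy = 164.46, Σxy = 5134.11, Σx² = 3999
Sxx = Σx² − (Σx)²/n = 3999 − 3306.25 = 692.75
Sxy = Σxy − (Σx)(Σy)/n = 5134.11 − 4728.225 = 405.885
b = Sxy/Sxx = 405.885/692.75 = 0.585904
a = ȳ − b·x̄ = 41.115 − 0.585904·28.75 = 24.270260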